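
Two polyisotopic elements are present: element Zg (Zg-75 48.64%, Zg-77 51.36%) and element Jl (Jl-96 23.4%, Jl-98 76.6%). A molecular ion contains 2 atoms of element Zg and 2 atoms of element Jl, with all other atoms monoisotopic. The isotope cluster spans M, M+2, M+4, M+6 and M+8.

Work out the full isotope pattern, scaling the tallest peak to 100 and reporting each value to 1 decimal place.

3.3 : 28.9 : 85.7 : 100.0 : 39.9

Element Zg pattern (n=2): 0.23658496 : 0.49963008 : 0.26378496
Element Jl pattern (n=2): 0.054756 : 0.358488 : 0.586756
Convolve the two distributions (both contribute in 2-u steps):
  M: 0.23658496×0.054756 = 0.012954
  M+2: 0.23658496×0.358488 + 0.49963008×0.054756 = 0.112171
  M+4: 0.23658496×0.586756 + 0.49963008×0.358488 + 0.26378496×0.054756 = 0.332373
  M+6: 0.49963008×0.586756 + 0.26378496×0.358488 = 0.387725
  M+8: 0.26378496×0.586756 = 0.154777
Scale to base peak (0.387725) = 100: 3.3 : 28.9 : 85.7 : 100.0 : 39.9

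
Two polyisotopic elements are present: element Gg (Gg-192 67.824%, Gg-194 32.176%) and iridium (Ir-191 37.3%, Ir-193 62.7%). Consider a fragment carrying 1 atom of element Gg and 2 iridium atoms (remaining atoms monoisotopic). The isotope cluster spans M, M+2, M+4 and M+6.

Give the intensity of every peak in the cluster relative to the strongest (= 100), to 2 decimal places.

Element Gg pattern (n=1): 0.67824 : 0.32176
Iridium pattern (n=2): 0.139129 : 0.467742 : 0.393129
Convolve the two distributions (both contribute in 2-u steps):
  M: 0.67824×0.139129 = 0.094363
  M+2: 0.67824×0.467742 + 0.32176×0.139129 = 0.362007
  M+4: 0.67824×0.393129 + 0.32176×0.467742 = 0.417136
  M+6: 0.32176×0.393129 = 0.126493
Scale to base peak (0.417136) = 100: 22.62 : 86.78 : 100.00 : 30.32

22.62 : 86.78 : 100.00 : 30.32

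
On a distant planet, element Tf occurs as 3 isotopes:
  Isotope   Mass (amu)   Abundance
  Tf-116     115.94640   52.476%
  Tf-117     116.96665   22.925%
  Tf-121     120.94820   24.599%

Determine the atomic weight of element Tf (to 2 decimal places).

Ar = Σ fᵢ·mᵢ = 0.52476 × 115.94640 + 0.22925 × 116.96665 + 0.24599 × 120.94820
= 60.844033 + 26.814605 + 29.752048 = 117.410686 amu

117.41 amu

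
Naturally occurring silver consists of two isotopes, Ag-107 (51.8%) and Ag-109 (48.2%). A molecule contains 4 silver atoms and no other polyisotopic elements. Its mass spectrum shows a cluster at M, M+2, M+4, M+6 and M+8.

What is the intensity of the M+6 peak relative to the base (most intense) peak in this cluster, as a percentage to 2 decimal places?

62.03%

(0.518 + 0.482)^4 gives M 0.0720, M+2 0.2680, M+4 0.3740, M+6 0.2320, M+8 0.0540; the largest is M+4.
P(M+4) = C(4,2) × 0.518^2 × 0.482^2 = 6 × 0.268324 × 0.232324 = 0.374029 (base)
P(M+6) = C(4,3) × 0.518^1 × 0.482^3 = 4 × 0.5180 × 0.11198017 = 0.232023
Relative intensity = 0.232023 / 0.374029 × 100 = 62.03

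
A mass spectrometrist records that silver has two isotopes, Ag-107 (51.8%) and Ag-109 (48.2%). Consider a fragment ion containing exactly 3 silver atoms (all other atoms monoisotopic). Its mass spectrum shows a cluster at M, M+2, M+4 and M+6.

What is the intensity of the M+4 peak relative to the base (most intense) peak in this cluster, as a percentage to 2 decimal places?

(0.518 + 0.482)^3 gives M 0.1390, M+2 0.3880, M+4 0.3610, M+6 0.1120; the largest is M+2.
P(M+2) = C(3,1) × 0.518^2 × 0.482^1 = 3 × 0.268324 × 0.4820 = 0.387997 (base)
P(M+4) = C(3,2) × 0.518^1 × 0.482^2 = 3 × 0.5180 × 0.232324 = 0.361031
Relative intensity = 0.361031 / 0.387997 × 100 = 93.05

93.05%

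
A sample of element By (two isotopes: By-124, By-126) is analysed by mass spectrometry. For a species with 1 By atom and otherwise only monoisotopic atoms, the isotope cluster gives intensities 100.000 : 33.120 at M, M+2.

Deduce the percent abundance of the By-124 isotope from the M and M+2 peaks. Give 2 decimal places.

Let p = fractional abundance of By-124. I(M+2)/I(M) = [C(1,1)·p^0·(1−p)] / p^1 = 1·(1−p)/p = 33.120/100.000 = 0.3312
(1−p)/p = 0.3312/1 = 0.3312  ⇒  p = 1/(1 + 0.3312) = 0.7512
By-124: 75.12%, By-126: 24.88%.

75.12%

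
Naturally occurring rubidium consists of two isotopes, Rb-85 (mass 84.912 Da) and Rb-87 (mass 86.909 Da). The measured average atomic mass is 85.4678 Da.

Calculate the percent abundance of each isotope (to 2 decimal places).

Let x be the fractional abundance of Rb-85; then Rb-87 has abundance 1 − x.
84.912·x + 86.909·(1 − x) = 85.4678
(84.912 − 86.909)·x = 85.4678 − 86.909
x = -1.4412 / -1.997 = 0.72168 → 72.17% Rb-85, 27.83% Rb-87.

Rb-85: 72.17%, Rb-87: 27.83%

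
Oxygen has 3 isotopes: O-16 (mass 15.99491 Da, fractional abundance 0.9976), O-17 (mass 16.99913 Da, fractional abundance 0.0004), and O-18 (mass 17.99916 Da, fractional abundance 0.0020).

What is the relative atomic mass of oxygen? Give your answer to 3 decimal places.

15.999 Da

The abundance-weighted mean is 0.9976 × 15.99491 + 0.0004 × 16.99913 + 0.0020 × 17.99916
= 15.956522 + 0.006800 + 0.035998 = 15.999320 Da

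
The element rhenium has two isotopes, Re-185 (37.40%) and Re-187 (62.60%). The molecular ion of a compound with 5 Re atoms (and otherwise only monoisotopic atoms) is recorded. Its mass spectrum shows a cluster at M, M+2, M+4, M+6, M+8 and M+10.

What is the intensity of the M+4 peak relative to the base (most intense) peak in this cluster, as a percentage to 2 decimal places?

59.74%

(0.3740 + 0.6260)^5 gives M 0.0073, M+2 0.0612, M+4 0.2050, M+6 0.3431, M+8 0.2872, M+10 0.0961; the largest is M+6.
P(M+6) = C(5,3) × 0.3740^2 × 0.6260^3 = 10 × 0.139876 × 0.24531438 = 0.343136 (base)
P(M+4) = C(5,2) × 0.3740^3 × 0.6260^2 = 10 × 0.05231362 × 0.391876 = 0.205005
Relative intensity = 0.205005 / 0.343136 × 100 = 59.74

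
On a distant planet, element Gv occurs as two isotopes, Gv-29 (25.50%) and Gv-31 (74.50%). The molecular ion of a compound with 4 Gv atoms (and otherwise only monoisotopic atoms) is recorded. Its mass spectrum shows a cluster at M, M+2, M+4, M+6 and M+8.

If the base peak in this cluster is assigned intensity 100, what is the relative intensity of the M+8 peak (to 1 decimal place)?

(0.2550 + 0.7450)^4 gives M 0.0042, M+2 0.0494, M+4 0.2165, M+6 0.4218, M+8 0.3081; the largest is M+6.
P(M+6) = C(4,3) × 0.2550^1 × 0.7450^3 = 4 × 0.2550 × 0.41349362 = 0.421763 (base)
P(M+8) = C(4,4) × 0.2550^0 × 0.7450^4 = 1 × 1.0000 × 0.30805275 = 0.308053
Relative intensity = 0.308053 / 0.421763 × 100 = 73.0

73.0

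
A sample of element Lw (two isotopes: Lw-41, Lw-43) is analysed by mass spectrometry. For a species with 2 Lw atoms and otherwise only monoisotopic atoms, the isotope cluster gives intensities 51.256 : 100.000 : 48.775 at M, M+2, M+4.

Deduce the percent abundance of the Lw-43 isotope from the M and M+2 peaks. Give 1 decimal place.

Let p = fractional abundance of Lw-41. I(M+2)/I(M) = [C(2,1)·p^1·(1−p)] / p^2 = 2·(1−p)/p = 100.000/51.256 = 1.9510
(1−p)/p = 1.9510/2 = 0.9755  ⇒  p = 1/(1 + 0.9755) = 0.5062
Lw-41: 50.6%, Lw-43: 49.4%.

49.4%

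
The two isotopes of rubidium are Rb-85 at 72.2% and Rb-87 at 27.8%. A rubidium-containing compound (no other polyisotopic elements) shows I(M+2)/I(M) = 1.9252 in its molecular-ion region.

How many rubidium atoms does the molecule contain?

5

The M+2/M ratio from n Rb atoms is n · q/p = n · 0.278/0.722.
n = 1.9252 × 0.722/0.278 = 5.00 ≈ 5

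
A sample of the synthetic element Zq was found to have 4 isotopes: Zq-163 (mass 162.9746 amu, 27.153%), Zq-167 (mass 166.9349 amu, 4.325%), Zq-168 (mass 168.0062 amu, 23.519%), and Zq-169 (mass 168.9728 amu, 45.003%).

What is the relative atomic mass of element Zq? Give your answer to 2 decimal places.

Ar = Σ fᵢ·mᵢ = 0.27153 × 162.9746 + 0.04325 × 166.9349 + 0.23519 × 168.0062 + 0.45003 × 168.9728
= 44.25249 + 7.21993 + 39.51338 + 76.04283 = 167.02863 amu

167.03 amu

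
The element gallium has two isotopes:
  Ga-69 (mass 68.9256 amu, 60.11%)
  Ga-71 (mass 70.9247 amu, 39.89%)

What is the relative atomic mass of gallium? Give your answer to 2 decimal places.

Average mass = Σ (abundance × isotope mass) = 0.6011 × 68.9256 + 0.3989 × 70.9247
= 41.43118 + 28.29186 = 69.72304 amu

69.72 amu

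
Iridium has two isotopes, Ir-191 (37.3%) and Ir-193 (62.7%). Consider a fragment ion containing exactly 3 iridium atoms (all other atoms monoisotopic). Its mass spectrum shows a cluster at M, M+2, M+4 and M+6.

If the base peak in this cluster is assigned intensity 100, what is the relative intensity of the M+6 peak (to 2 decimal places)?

56.03

Binomial terms of (0.373 + 0.627)^3: M 0.0519, M+2 0.2617, M+4 0.4399, M+6 0.2465 → M+4 is the base peak.
P(M+4) = C(3,2) × 0.373^1 × 0.627^2 = 3 × 0.3730 × 0.393129 = 0.439911 (base)
P(M+6) = C(3,3) × 0.373^0 × 0.627^3 = 1 × 1.0000 × 0.24649188 = 0.246492
Relative intensity = 0.246492 / 0.439911 × 100 = 56.03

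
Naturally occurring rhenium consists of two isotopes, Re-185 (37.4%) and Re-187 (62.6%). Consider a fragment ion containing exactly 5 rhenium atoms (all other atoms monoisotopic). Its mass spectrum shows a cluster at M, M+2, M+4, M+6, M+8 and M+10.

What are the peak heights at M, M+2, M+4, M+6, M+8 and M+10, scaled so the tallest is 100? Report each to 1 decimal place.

2.1 : 17.8 : 59.7 : 100.0 : 83.7 : 28.0

Each Re atom is independently Re-185 (p = 0.374) or Re-187 (q = 0.626); the cluster is the binomial expansion (p + q)^5.
P(M) = 0.374^5 = 0.007317
P(M+2) = 5 × 0.374^4 × 0.626^1 = 0.061239
P(M+4) = 10 × 0.374^3 × 0.626^2 = 0.205005
P(M+6) = 10 × 0.374^2 × 0.626^3 = 0.343136
P(M+8) = 5 × 0.374^1 × 0.626^4 = 0.287170
P(M+10) = 0.626^5 = 0.096133
The M+6 peak is largest (0.343136); scaling to 100 gives 2.1 : 17.8 : 59.7 : 100.0 : 83.7 : 28.0.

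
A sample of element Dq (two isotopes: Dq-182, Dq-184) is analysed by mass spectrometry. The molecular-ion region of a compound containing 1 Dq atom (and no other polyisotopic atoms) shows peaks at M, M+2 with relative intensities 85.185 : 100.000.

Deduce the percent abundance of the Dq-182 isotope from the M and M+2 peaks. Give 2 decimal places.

Let p = fractional abundance of Dq-182. I(M+2)/I(M) = [C(1,1)·p^0·(1−p)] / p^1 = 1·(1−p)/p = 100.000/85.185 = 1.1739
(1−p)/p = 1.1739/1 = 1.1739  ⇒  p = 1/(1 + 1.1739) = 0.4600
Dq-182: 46.00%, Dq-184: 54.00%.

46.00%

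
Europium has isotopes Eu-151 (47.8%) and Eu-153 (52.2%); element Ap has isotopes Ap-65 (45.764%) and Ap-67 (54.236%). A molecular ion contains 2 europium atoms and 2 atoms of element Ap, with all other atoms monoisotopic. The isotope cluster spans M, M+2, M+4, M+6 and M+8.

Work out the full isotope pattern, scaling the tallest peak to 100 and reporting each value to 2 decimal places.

12.86 : 58.58 : 100.00 : 75.82 : 21.55

Europium pattern (n=2): 0.228484 : 0.499032 : 0.272484
Element Ap pattern (n=2): 0.20943437 : 0.49641126 : 0.29415437
Convolve the two distributions (both contribute in 2-u steps):
  M: 0.228484×0.20943437 = 0.047852
  M+2: 0.228484×0.49641126 + 0.499032×0.20943437 = 0.217936
  M+4: 0.228484×0.29415437 + 0.499032×0.49641126 + 0.272484×0.20943437 = 0.372002
  M+6: 0.499032×0.29415437 + 0.272484×0.49641126 = 0.282057
  M+8: 0.272484×0.29415437 = 0.080152
Scale to base peak (0.372002) = 100: 12.86 : 58.58 : 100.00 : 75.82 : 21.55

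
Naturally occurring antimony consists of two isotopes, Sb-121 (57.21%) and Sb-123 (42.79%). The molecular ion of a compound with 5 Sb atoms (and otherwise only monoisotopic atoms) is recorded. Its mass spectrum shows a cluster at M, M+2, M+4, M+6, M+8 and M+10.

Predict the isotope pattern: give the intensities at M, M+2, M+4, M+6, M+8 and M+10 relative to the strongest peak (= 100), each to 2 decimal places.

17.88 : 66.85 : 100.00 : 74.79 : 27.97 : 4.18

Each Sb atom is independently Sb-121 (p = 0.5721) or Sb-123 (q = 0.4279); the cluster is the binomial expansion (p + q)^5.
P(M) = 0.5721^5 = 0.061286
P(M+2) = 5 × 0.5721^4 × 0.4279^1 = 0.229192
P(M+4) = 10 × 0.5721^3 × 0.4279^2 = 0.342847
P(M+6) = 10 × 0.5721^2 × 0.4279^3 = 0.256431
P(M+8) = 5 × 0.5721^1 × 0.4279^4 = 0.095898
P(M+10) = 0.4279^5 = 0.014345
The M+4 peak is largest (0.342847); scaling to 100 gives 17.88 : 66.85 : 100.00 : 74.79 : 27.97 : 4.18.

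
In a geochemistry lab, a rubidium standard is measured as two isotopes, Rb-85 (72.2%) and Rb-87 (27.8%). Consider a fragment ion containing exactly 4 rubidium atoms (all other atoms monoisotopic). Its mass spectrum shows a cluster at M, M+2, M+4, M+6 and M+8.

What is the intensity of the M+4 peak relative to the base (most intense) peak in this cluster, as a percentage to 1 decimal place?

Term probabilities: M 0.2717, M+2 0.4185, M+4 0.2417, M+6 0.0620, M+8 0.0060. Base peak = M+2.
P(M+2) = C(4,1) × 0.722^3 × 0.278^1 = 4 × 0.37636705 × 0.2780 = 0.418520 (base)
P(M+4) = C(4,2) × 0.722^2 × 0.278^2 = 6 × 0.521284 × 0.077284 = 0.241721
Relative intensity = 0.241721 / 0.418520 × 100 = 57.8

57.8%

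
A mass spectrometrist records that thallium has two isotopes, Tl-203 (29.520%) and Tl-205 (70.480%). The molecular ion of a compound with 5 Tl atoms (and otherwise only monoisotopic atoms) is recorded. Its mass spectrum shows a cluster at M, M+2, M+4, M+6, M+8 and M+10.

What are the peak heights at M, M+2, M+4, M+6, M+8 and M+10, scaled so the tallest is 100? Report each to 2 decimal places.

0.62 : 7.35 : 35.09 : 83.77 : 100.00 : 47.75

The 5 Tl atoms are independent, so intensities follow the terms of (0.29520 + 0.70480)^5.
P(M) = 0.29520^5 = 0.002242
P(M+2) = 5 × 0.29520^4 × 0.70480^1 = 0.026761
P(M+4) = 10 × 0.29520^3 × 0.70480^2 = 0.127785
P(M+6) = 10 × 0.29520^2 × 0.70480^3 = 0.305092
P(M+8) = 5 × 0.29520^1 × 0.70480^4 = 0.364208
P(M+10) = 0.70480^5 = 0.173912
The M+8 peak is largest (0.364208); scaling to 100 gives 0.62 : 7.35 : 35.09 : 83.77 : 100.00 : 47.75.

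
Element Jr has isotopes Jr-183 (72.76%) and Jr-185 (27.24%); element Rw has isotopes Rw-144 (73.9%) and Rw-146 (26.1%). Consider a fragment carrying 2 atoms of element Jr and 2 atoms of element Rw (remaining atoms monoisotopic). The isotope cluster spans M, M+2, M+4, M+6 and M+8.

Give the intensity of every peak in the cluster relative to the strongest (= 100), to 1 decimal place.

68.7 : 100.0 : 54.6 : 13.2 : 1.2

Element Jr pattern (n=2): 0.52940176 : 0.39639648 : 0.07420176
Element Rw pattern (n=2): 0.546121 : 0.385758 : 0.068121
Convolve the two distributions (both contribute in 2-u steps):
  M: 0.52940176×0.546121 = 0.289117
  M+2: 0.52940176×0.385758 + 0.39639648×0.546121 = 0.420701
  M+4: 0.52940176×0.068121 + 0.39639648×0.385758 + 0.07420176×0.546121 = 0.229500
  M+6: 0.39639648×0.068121 + 0.07420176×0.385758 = 0.055627
  M+8: 0.07420176×0.068121 = 0.005055
Scale to base peak (0.420701) = 100: 68.7 : 100.0 : 54.6 : 13.2 : 1.2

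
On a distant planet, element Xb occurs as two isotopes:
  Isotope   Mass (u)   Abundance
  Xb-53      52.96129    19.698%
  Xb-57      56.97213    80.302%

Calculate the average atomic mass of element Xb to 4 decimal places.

Ar = Σ fᵢ·mᵢ = 0.19698 × 52.96129 + 0.80302 × 56.97213
= 10.432315 + 45.749760 = 56.182075 u

56.1821 u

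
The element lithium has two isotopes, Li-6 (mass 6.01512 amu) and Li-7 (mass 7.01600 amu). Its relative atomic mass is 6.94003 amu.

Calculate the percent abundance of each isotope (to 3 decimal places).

Li-6: 7.590%, Li-7: 92.410%

Writing the weighted mean with unknown fraction x of Li-6:
6.01512·x + 7.01600·(1 − x) = 6.94003
(6.01512 − 7.01600)·x = 6.94003 − 7.01600
x = -0.07597 / -1.00088 = 0.07590 → 7.590% Li-6, 92.410% Li-7.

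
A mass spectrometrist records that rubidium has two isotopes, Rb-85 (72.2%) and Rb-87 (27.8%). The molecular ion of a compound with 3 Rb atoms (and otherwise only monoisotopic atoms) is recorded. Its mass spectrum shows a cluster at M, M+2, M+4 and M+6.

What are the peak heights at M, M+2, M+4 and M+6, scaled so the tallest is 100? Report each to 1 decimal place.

Expanding (0.722 + 0.278)^3:
P(M) = 0.722^3 = 0.376367
P(M+2) = 3 × 0.722^2 × 0.278^1 = 0.434751
P(M+4) = 3 × 0.722^1 × 0.278^2 = 0.167397
P(M+6) = 0.278^3 = 0.021485
The M+2 peak is largest (0.434751); scaling to 100 gives 86.6 : 100.0 : 38.5 : 4.9.

86.6 : 100.0 : 38.5 : 4.9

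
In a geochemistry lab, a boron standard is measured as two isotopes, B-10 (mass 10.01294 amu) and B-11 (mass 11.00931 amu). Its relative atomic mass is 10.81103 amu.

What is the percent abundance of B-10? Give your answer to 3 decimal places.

Let x be the fractional abundance of B-10; then B-11 has abundance 1 − x.
10.01294·x + 11.00931·(1 − x) = 10.81103
(10.01294 − 11.00931)·x = 10.81103 − 11.00931
x = -0.19828 / -0.99637 = 0.19900 → 19.900% B-10, 80.100% B-11.

19.900%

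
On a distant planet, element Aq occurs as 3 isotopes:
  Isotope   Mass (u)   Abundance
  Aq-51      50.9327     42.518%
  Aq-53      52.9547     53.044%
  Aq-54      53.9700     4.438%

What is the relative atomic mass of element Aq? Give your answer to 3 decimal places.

52.140 u

Ar = Σ fᵢ·mᵢ = 0.42518 × 50.9327 + 0.53044 × 52.9547 + 0.04438 × 53.9700
= 21.65557 + 28.08929 + 2.39519 = 52.14005 u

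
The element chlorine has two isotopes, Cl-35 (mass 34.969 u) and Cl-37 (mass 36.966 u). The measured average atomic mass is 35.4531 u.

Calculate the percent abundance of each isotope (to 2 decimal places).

With x = fraction of Cl-35 (so Cl-37 is 1 − x):
34.969·x + 36.966·(1 − x) = 35.4531
(34.969 − 36.966)·x = 35.4531 − 36.966
x = -1.5129 / -1.997 = 0.75759 → 75.76% Cl-35, 24.24% Cl-37.

Cl-35: 75.76%, Cl-37: 24.24%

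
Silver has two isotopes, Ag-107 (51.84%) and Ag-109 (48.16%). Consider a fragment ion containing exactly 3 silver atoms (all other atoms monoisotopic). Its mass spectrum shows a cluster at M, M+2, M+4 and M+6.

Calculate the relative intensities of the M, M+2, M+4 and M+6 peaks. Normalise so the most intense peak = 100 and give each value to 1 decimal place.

The 3 Ag atoms are independent, so intensities follow the terms of (0.5184 + 0.4816)^3.
P(M) = 0.5184^3 = 0.139314
P(M+2) = 3 × 0.5184^2 × 0.4816^1 = 0.388273
P(M+4) = 3 × 0.5184^1 × 0.4816^2 = 0.360711
P(M+6) = 0.4816^3 = 0.111702
The M+2 peak is largest (0.388273); scaling to 100 gives 35.9 : 100.0 : 92.9 : 28.8.

35.9 : 100.0 : 92.9 : 28.8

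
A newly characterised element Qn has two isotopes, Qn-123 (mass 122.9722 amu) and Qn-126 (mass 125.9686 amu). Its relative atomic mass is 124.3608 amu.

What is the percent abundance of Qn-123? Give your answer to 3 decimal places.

53.658%

Let x be the fractional abundance of Qn-123; then Qn-126 has abundance 1 − x.
122.9722·x + 125.9686·(1 − x) = 124.3608
(122.9722 − 125.9686)·x = 124.3608 − 125.9686
x = -1.6078 / -2.9964 = 0.53658 → 53.658% Qn-123, 46.342% Qn-126.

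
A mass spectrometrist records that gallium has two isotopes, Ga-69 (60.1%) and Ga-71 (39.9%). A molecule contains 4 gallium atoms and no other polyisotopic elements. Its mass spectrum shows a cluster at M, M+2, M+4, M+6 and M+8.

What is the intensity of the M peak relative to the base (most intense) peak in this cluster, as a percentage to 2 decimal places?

37.66%

Term probabilities: M 0.1305, M+2 0.3465, M+4 0.3450, M+6 0.1527, M+8 0.0253. Base peak = M+2.
P(M+2) = C(4,1) × 0.601^3 × 0.399^1 = 4 × 0.2170818 × 0.3990 = 0.346463 (base)
P(M) = C(4,0) × 0.601^4 × 0.399^0 = 1 × 0.13046616 × 1.0000 = 0.130466
Relative intensity = 0.130466 / 0.346463 × 100 = 37.66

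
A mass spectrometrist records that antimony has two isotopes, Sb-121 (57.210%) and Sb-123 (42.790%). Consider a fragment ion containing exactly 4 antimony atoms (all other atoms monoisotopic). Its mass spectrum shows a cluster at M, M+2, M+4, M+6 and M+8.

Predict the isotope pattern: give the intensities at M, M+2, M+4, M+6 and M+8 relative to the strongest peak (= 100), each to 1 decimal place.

29.8 : 89.1 : 100.0 : 49.9 : 9.3

Each Sb atom is independently Sb-121 (p = 0.57210) or Sb-123 (q = 0.42790); the cluster is the binomial expansion (p + q)^4.
P(M) = 0.57210^4 = 0.107124
P(M+2) = 4 × 0.57210^3 × 0.42790^1 = 0.320493
P(M+4) = 6 × 0.57210^2 × 0.42790^2 = 0.359567
P(M+6) = 4 × 0.57210^1 × 0.42790^3 = 0.179291
P(M+8) = 0.42790^4 = 0.033525
The M+4 peak is largest (0.359567); scaling to 100 gives 29.8 : 89.1 : 100.0 : 49.9 : 9.3.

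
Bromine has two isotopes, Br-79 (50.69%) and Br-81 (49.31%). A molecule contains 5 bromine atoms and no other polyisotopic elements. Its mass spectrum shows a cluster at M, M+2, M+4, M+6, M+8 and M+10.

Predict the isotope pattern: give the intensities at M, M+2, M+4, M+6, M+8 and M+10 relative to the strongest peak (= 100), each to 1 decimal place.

10.6 : 51.4 : 100.0 : 97.3 : 47.3 : 9.2

The 5 Br atoms are independent, so intensities follow the terms of (0.5069 + 0.4931)^5.
P(M) = 0.5069^5 = 0.033467
P(M+2) = 5 × 0.5069^4 × 0.4931^1 = 0.162777
P(M+4) = 10 × 0.5069^3 × 0.4931^2 = 0.316692
P(M+6) = 10 × 0.5069^2 × 0.4931^3 = 0.308070
P(M+8) = 5 × 0.5069^1 × 0.4931^4 = 0.149842
P(M+10) = 0.4931^5 = 0.029152
The M+4 peak is largest (0.316692); scaling to 100 gives 10.6 : 51.4 : 100.0 : 97.3 : 47.3 : 9.2.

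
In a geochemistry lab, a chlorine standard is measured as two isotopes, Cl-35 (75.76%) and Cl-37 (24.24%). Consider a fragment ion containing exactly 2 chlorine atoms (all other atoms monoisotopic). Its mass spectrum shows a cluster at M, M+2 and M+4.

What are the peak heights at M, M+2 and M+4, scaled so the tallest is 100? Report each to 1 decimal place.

100.0 : 64.0 : 10.2

Each Cl atom is independently Cl-35 (p = 0.7576) or Cl-37 (q = 0.2424); the cluster is the binomial expansion (p + q)^2.
P(M) = 0.7576^2 = 0.573958
P(M+2) = 2 × 0.7576^1 × 0.2424^1 = 0.367284
P(M+4) = 0.2424^2 = 0.058758
The M peak is largest (0.573958); scaling to 100 gives 100.0 : 64.0 : 10.2.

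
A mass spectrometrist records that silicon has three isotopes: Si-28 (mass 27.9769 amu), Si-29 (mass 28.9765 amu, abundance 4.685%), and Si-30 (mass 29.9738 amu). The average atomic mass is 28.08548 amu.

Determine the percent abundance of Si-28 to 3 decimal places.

Let x and y be the fractions of Si-28 and Si-30. Then x + y = 1 − 0.04685 = 0.95315 and 27.9769x + 29.9738y = 28.08548 − 0.04685×28.9765 = 26.727930975.
Substituting: 27.9769x + 29.9738(0.95315 − x) = 26.727930975
(27.9769 − 29.9738)x = -1.841596495  ⇒  x = 0.92223, y = 0.03092
Si-28: 92.223%, Si-30: 3.092%.

92.223%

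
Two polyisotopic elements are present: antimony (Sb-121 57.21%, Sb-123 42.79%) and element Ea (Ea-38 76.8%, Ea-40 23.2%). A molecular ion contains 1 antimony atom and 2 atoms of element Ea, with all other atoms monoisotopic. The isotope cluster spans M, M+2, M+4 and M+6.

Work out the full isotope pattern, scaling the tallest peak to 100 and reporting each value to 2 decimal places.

73.96 : 100.00 : 40.17 : 5.05

Antimony pattern (n=1): 0.5721 : 0.4279
Element Ea pattern (n=2): 0.589824 : 0.356352 : 0.053824
Convolve the two distributions (both contribute in 2-u steps):
  M: 0.5721×0.589824 = 0.337438
  M+2: 0.5721×0.356352 + 0.4279×0.589824 = 0.456255
  M+4: 0.5721×0.053824 + 0.4279×0.356352 = 0.183276
  M+6: 0.4279×0.053824 = 0.023031
Scale to base peak (0.456255) = 100: 73.96 : 100.00 : 40.17 : 5.05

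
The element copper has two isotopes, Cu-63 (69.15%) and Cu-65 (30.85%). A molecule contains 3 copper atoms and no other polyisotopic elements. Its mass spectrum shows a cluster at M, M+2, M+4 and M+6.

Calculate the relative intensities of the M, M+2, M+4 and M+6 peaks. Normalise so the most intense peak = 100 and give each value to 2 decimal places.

The 3 Cu atoms are independent, so intensities follow the terms of (0.6915 + 0.3085)^3.
P(M) = 0.6915^3 = 0.330656
P(M+2) = 3 × 0.6915^2 × 0.3085^1 = 0.442548
P(M+4) = 3 × 0.6915^1 × 0.3085^2 = 0.197435
P(M+6) = 0.3085^3 = 0.029361
The M+2 peak is largest (0.442548); scaling to 100 gives 74.72 : 100.00 : 44.61 : 6.63.

74.72 : 100.00 : 44.61 : 6.63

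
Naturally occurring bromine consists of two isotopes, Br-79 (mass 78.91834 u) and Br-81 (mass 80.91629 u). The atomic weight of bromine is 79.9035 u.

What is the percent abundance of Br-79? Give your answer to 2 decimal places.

With x = fraction of Br-79 (so Br-81 is 1 − x):
78.91834·x + 80.91629·(1 − x) = 79.9035
(78.91834 − 80.91629)·x = 79.9035 − 80.91629
x = -1.01279 / -1.99795 = 0.50691 → 50.69% Br-79, 49.31% Br-81.

50.69%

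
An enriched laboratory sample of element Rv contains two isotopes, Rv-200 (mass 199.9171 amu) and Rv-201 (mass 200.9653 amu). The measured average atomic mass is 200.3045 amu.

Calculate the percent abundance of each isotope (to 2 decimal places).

With x = fraction of Rv-200 (so Rv-201 is 1 − x):
199.9171·x + 200.9653·(1 − x) = 200.3045
(199.9171 − 200.9653)·x = 200.3045 − 200.9653
x = -0.6608 / -1.0482 = 0.63041 → 63.04% Rv-200, 36.96% Rv-201.

Rv-200: 63.04%, Rv-201: 36.96%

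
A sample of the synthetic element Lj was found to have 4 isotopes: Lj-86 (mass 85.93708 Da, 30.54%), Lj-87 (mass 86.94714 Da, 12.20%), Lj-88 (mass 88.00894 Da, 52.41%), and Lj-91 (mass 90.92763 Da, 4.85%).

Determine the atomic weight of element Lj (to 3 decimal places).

87.388 Da

Average mass = Σ (abundance × isotope mass) = 0.3054 × 85.93708 + 0.1220 × 86.94714 + 0.5241 × 88.00894 + 0.0485 × 90.92763
= 26.245184 + 10.607551 + 46.125485 + 4.409990 = 87.388210 Da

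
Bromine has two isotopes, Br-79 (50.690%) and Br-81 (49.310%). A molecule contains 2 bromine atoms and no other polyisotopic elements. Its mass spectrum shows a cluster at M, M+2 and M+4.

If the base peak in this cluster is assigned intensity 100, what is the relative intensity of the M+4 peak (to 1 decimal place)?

48.6

(0.50690 + 0.49310)^2 gives M 0.2569, M+2 0.4999, M+4 0.2431; the largest is M+2.
P(M+2) = C(2,1) × 0.50690^1 × 0.49310^1 = 2 × 0.5069 × 0.4931 = 0.499905 (base)
P(M+4) = C(2,2) × 0.50690^0 × 0.49310^2 = 1 × 1.0000 × 0.24314761 = 0.243148
Relative intensity = 0.243148 / 0.499905 × 100 = 48.6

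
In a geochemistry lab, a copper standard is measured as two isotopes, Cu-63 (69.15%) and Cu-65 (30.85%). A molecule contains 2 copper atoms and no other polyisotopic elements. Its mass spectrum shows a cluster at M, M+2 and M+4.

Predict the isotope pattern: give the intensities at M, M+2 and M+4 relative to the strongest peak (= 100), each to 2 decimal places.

Expanding (0.6915 + 0.3085)^2:
P(M) = 0.6915^2 = 0.478172
P(M+2) = 2 × 0.6915^1 × 0.3085^1 = 0.426656
P(M+4) = 0.3085^2 = 0.095172
The M peak is largest (0.478172); scaling to 100 gives 100.00 : 89.23 : 19.90.

100.00 : 89.23 : 19.90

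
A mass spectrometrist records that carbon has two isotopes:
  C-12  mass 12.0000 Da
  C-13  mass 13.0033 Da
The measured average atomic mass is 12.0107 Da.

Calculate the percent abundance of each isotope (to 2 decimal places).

Let x be the fractional abundance of C-12; then C-13 has abundance 1 − x.
12.0000·x + 13.0033·(1 − x) = 12.0107
(12.0000 − 13.0033)·x = 12.0107 − 13.0033
x = -0.9926 / -1.0033 = 0.98934 → 98.93% C-12, 1.07% C-13.

C-12: 98.93%, C-13: 1.07%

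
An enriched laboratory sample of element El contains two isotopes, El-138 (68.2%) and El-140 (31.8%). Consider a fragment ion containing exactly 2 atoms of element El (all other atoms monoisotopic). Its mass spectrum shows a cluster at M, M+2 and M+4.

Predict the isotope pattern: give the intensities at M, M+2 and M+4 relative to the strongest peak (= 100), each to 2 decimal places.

100.00 : 93.26 : 21.74

The 2 El atoms are independent, so intensities follow the terms of (0.682 + 0.318)^2.
P(M) = 0.682^2 = 0.465124
P(M+2) = 2 × 0.682^1 × 0.318^1 = 0.433752
P(M+4) = 0.318^2 = 0.101124
The M peak is largest (0.465124); scaling to 100 gives 100.00 : 93.26 : 21.74.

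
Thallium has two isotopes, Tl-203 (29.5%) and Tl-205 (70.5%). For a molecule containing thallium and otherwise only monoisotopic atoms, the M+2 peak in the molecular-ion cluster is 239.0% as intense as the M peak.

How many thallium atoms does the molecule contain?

For n independent Tl atoms, I(M+2)/I(M) = n · (abundance Tl-205) / (abundance Tl-203) = n · 0.705/0.295.
n = 2.390 × 0.295/0.705 = 1.00 ≈ 1

1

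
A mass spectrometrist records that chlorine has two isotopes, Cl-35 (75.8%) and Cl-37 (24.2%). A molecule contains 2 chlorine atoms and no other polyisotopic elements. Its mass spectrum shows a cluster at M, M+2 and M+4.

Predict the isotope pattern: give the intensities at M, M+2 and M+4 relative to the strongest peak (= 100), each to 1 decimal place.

Each Cl atom is independently Cl-35 (p = 0.758) or Cl-37 (q = 0.242); the cluster is the binomial expansion (p + q)^2.
P(M) = 0.758^2 = 0.574564
P(M+2) = 2 × 0.758^1 × 0.242^1 = 0.366872
P(M+4) = 0.242^2 = 0.058564
The M peak is largest (0.574564); scaling to 100 gives 100.0 : 63.9 : 10.2.

100.0 : 63.9 : 10.2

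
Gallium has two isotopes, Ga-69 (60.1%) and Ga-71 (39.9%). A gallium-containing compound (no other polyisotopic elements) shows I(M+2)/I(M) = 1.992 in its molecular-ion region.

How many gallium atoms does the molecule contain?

For n independent Ga atoms, I(M+2)/I(M) = n · (abundance Ga-71) / (abundance Ga-69) = n · 0.399/0.601.
n = 1.992 × 0.601/0.399 = 3.00 ≈ 3

3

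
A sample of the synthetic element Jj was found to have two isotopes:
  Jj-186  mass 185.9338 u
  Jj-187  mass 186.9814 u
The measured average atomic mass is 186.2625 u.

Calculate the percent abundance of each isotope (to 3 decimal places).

Jj-186: 68.624%, Jj-187: 31.376%

With x = fraction of Jj-186 (so Jj-187 is 1 − x):
185.9338·x + 186.9814·(1 − x) = 186.2625
(185.9338 − 186.9814)·x = 186.2625 − 186.9814
x = -0.7189 / -1.0476 = 0.68624 → 68.624% Jj-186, 31.376% Jj-187.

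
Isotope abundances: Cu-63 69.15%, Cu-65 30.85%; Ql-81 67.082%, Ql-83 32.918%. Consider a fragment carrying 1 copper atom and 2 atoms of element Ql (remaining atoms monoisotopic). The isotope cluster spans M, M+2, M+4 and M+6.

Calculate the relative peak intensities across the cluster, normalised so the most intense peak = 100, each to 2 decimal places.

70.05 : 100.00 : 47.54 : 7.53

Copper pattern (n=1): 0.6915 : 0.3085
Element Ql pattern (n=2): 0.44999947 : 0.44164106 : 0.10835947
Convolve the two distributions (both contribute in 2-u steps):
  M: 0.6915×0.44999947 = 0.311175
  M+2: 0.6915×0.44164106 + 0.3085×0.44999947 = 0.444220
  M+4: 0.6915×0.10835947 + 0.3085×0.44164106 = 0.211177
  M+6: 0.3085×0.10835947 = 0.033429
Scale to base peak (0.444220) = 100: 70.05 : 100.00 : 47.54 : 7.53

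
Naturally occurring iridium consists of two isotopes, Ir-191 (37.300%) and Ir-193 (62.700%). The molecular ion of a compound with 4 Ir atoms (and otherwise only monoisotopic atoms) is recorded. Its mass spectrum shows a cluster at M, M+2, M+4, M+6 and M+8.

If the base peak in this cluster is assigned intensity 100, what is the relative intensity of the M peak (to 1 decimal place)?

5.3

Binomial terms of (0.37300 + 0.62700)^4: M 0.0194, M+2 0.1302, M+4 0.3282, M+6 0.3678, M+8 0.1546 → M+6 is the base peak.
P(M+6) = C(4,3) × 0.37300^1 × 0.62700^3 = 4 × 0.3730 × 0.24649188 = 0.367766 (base)
P(M) = C(4,0) × 0.37300^4 × 0.62700^0 = 1 × 0.01935688 × 1.0000 = 0.019357
Relative intensity = 0.019357 / 0.367766 × 100 = 5.3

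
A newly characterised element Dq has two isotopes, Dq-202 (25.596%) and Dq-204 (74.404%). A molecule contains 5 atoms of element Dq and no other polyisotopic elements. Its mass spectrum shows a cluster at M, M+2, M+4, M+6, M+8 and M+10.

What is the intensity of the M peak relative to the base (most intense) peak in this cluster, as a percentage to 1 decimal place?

Binomial terms of (0.25596 + 0.74404)^5: M 0.0011, M+2 0.0160, M+4 0.0928, M+6 0.2699, M+8 0.3922, M+10 0.2280 → M+8 is the base peak.
P(M+8) = C(5,4) × 0.25596^1 × 0.74404^4 = 5 × 0.25596 × 0.306468 = 0.392218 (base)
P(M) = C(5,0) × 0.25596^5 × 0.74404^0 = 1 × 0.00109865 × 1.0000 = 0.001099
Relative intensity = 0.001099 / 0.392218 × 100 = 0.3

0.3%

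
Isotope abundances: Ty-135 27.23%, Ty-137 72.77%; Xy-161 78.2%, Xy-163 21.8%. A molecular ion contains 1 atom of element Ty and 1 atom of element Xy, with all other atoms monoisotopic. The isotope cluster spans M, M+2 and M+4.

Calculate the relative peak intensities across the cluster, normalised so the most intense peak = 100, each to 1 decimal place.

33.9 : 100.0 : 25.2

Element Ty pattern (n=1): 0.2723 : 0.7277
Element Xy pattern (n=1): 0.7820 : 0.2180
Convolve the two distributions (both contribute in 2-u steps):
  M: 0.2723×0.7820 = 0.212939
  M+2: 0.2723×0.2180 + 0.7277×0.7820 = 0.628423
  M+4: 0.7277×0.2180 = 0.158639
Scale to base peak (0.628423) = 100: 33.9 : 100.0 : 25.2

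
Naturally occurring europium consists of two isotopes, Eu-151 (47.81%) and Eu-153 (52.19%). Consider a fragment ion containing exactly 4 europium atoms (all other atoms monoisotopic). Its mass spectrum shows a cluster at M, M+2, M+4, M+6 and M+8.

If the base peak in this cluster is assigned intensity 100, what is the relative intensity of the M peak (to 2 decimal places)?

(0.4781 + 0.5219)^4 gives M 0.0522, M+2 0.2281, M+4 0.3736, M+6 0.2719, M+8 0.0742; the largest is M+4.
P(M+4) = C(4,2) × 0.4781^2 × 0.5219^2 = 6 × 0.22857961 × 0.27237961 = 0.373563 (base)
P(M) = C(4,0) × 0.4781^4 × 0.5219^0 = 1 × 0.05224864 × 1.0000 = 0.052249
Relative intensity = 0.052249 / 0.373563 × 100 = 13.99

13.99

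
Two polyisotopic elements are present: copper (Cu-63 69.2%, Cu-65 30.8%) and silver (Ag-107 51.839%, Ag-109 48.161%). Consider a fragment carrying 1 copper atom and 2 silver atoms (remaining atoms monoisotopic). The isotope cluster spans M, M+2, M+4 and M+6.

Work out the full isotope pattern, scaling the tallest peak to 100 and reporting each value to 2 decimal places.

43.42 : 100.00 : 73.38 : 16.68

Copper pattern (n=1): 0.6920 : 0.3080
Silver pattern (n=2): 0.26872819 : 0.49932362 : 0.23194819
Convolve the two distributions (both contribute in 2-u steps):
  M: 0.6920×0.26872819 = 0.185960
  M+2: 0.6920×0.49932362 + 0.3080×0.26872819 = 0.428300
  M+4: 0.6920×0.23194819 + 0.3080×0.49932362 = 0.314300
  M+6: 0.3080×0.23194819 = 0.071440
Scale to base peak (0.428300) = 100: 43.42 : 100.00 : 73.38 : 16.68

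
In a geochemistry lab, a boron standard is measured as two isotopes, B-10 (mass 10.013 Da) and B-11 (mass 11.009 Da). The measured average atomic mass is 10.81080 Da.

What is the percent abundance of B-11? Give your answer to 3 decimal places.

Let x be the fractional abundance of B-10; then B-11 has abundance 1 − x.
10.013·x + 11.009·(1 − x) = 10.81080
(10.013 − 11.009)·x = 10.81080 − 11.009
x = -0.19820 / -0.996 = 0.19900 → 19.900% B-10, 80.100% B-11.

80.100%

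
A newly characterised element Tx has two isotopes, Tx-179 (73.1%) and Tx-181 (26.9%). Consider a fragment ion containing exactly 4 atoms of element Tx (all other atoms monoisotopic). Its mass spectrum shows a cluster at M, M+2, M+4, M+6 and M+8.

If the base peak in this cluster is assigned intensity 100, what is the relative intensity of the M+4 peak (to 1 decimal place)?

(0.731 + 0.269)^4 gives M 0.2855, M+2 0.4203, M+4 0.2320, M+6 0.0569, M+8 0.0052; the largest is M+2.
P(M+2) = C(4,1) × 0.731^3 × 0.269^1 = 4 × 0.39061789 × 0.2690 = 0.420305 (base)
P(M+4) = C(4,2) × 0.731^2 × 0.269^2 = 6 × 0.534361 × 0.072361 = 0.232001
Relative intensity = 0.232001 / 0.420305 × 100 = 55.2

55.2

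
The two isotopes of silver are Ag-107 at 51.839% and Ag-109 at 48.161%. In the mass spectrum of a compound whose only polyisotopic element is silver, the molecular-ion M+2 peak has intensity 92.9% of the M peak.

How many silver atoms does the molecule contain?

For n independent Ag atoms, I(M+2)/I(M) = n · (abundance Ag-109) / (abundance Ag-107) = n · 0.48161/0.51839.
n = 0.929 × 0.51839/0.48161 = 1.00 ≈ 1

1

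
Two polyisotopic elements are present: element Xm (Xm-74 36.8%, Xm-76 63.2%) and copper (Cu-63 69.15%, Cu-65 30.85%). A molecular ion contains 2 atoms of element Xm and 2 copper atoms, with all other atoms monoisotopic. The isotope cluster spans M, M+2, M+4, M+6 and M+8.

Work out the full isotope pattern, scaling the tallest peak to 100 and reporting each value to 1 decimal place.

Element Xm pattern (n=2): 0.135424 : 0.465152 : 0.399424
Copper pattern (n=2): 0.47817225 : 0.4266555 : 0.09517225
Convolve the two distributions (both contribute in 2-u steps):
  M: 0.135424×0.47817225 = 0.064756
  M+2: 0.135424×0.4266555 + 0.465152×0.47817225 = 0.280202
  M+4: 0.135424×0.09517225 + 0.465152×0.4266555 + 0.399424×0.47817225 = 0.402342
  M+6: 0.465152×0.09517225 + 0.399424×0.4266555 = 0.214686
  M+8: 0.399424×0.09517225 = 0.038014
Scale to base peak (0.402342) = 100: 16.1 : 69.6 : 100.0 : 53.4 : 9.4

16.1 : 69.6 : 100.0 : 53.4 : 9.4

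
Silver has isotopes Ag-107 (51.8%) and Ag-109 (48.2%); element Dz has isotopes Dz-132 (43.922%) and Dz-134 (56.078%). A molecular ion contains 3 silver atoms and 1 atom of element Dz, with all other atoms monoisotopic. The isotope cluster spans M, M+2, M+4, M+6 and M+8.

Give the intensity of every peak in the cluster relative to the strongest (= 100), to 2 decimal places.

16.23 : 66.03 : 100.00 : 66.90 : 16.69

Silver pattern (n=3): 0.13899183 : 0.3879965 : 0.3610315 : 0.11198017
Element Dz pattern (n=1): 0.43922 : 0.56078
Convolve the two distributions (both contribute in 2-u steps):
  M: 0.13899183×0.43922 = 0.061048
  M+2: 0.13899183×0.56078 + 0.3879965×0.43922 = 0.248360
  M+4: 0.3879965×0.56078 + 0.3610315×0.43922 = 0.376153
  M+6: 0.3610315×0.56078 + 0.11198017×0.43922 = 0.251643
  M+8: 0.11198017×0.56078 = 0.062796
Scale to base peak (0.376153) = 100: 16.23 : 66.03 : 100.00 : 66.90 : 16.69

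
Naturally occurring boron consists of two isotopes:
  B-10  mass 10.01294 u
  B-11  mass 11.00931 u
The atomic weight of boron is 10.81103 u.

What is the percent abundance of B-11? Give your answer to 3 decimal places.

80.100%

With x = fraction of B-10 (so B-11 is 1 − x):
10.01294·x + 11.00931·(1 − x) = 10.81103
(10.01294 − 11.00931)·x = 10.81103 − 11.00931
x = -0.19828 / -0.99637 = 0.19900 → 19.900% B-10, 80.100% B-11.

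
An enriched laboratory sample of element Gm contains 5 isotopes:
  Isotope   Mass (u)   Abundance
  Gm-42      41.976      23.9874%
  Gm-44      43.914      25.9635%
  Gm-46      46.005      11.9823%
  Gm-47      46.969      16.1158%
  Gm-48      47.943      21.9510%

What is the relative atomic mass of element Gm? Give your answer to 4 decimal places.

The abundance-weighted mean is 0.239874 × 41.976 + 0.259635 × 43.914 + 0.119823 × 46.005 + 0.161158 × 46.969 + 0.219510 × 47.943
= 10.06895 + 11.40161 + 5.51246 + 7.56943 + 10.52397 = 45.07642 u

45.0764 u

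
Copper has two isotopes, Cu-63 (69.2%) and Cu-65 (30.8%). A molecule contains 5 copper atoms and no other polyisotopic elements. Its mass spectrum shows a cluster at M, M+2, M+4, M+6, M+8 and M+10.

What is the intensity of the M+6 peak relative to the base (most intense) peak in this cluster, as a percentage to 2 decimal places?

(0.692 + 0.308)^5 gives M 0.1587, M+2 0.3531, M+4 0.3144, M+6 0.1399, M+8 0.0311, M+10 0.0028; the largest is M+2.
P(M+2) = C(5,1) × 0.692^4 × 0.308^1 = 5 × 0.22931073 × 0.3080 = 0.353139 (base)
P(M+6) = C(5,3) × 0.692^2 × 0.308^3 = 10 × 0.478864 × 0.02921811 = 0.139915
Relative intensity = 0.139915 / 0.353139 × 100 = 39.62

39.62%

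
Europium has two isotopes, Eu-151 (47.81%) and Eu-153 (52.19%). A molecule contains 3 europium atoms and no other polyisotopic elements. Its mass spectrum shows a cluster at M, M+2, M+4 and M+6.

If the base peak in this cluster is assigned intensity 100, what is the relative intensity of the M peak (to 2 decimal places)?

Binomial terms of (0.4781 + 0.5219)^3: M 0.1093, M+2 0.3579, M+4 0.3907, M+6 0.1422 → M+4 is the base peak.
P(M+4) = C(3,2) × 0.4781^1 × 0.5219^2 = 3 × 0.4781 × 0.27237961 = 0.390674 (base)
P(M) = C(3,0) × 0.4781^3 × 0.5219^0 = 1 × 0.10928391 × 1.0000 = 0.109284
Relative intensity = 0.109284 / 0.390674 × 100 = 27.97

27.97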